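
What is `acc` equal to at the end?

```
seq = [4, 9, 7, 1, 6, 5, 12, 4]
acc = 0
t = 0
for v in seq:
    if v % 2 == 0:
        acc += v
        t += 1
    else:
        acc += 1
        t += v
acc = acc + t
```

56

v=4: even, acc = 0+4 = 4; t=1
v=9: not even, acc = 4+1 = 5; t=10
v=7: not even, acc = 5+1 = 6; t=17
v=1: not even, acc = 6+1 = 7; t=18
v=6: even, acc = 7+6 = 13; t=19
v=5: not even, acc = 13+1 = 14; t=24
v=12: even, acc = 14+12 = 26; t=25
v=4: even, acc = 26+4 = 30; t=26
acc+t = 30+26 = 56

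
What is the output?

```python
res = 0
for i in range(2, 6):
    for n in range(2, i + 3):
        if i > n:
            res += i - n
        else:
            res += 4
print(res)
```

58

i=2,n=2: not 2>2, res = 0+4 = 4
i=2,n=3: not 2>3, res = 4+4 = 8
i=2,n=4: not 2>4, res = 8+4 = 12
i=3,n=2: 3>2, res = 12+1 = 13
i=3,n=3: not 3>3, res = 13+4 = 17
i=3,n=4: not 3>4, res = 17+4 = 21
i=3,n=5: not 3>5, res = 21+4 = 25
i=4,n=2: 4>2, res = 25+2 = 27
i=4,n=3: 4>3, res = 27+1 = 28
i=4,n=4: not 4>4, res = 28+4 = 32
i=4,n=5: not 4>5, res = 32+4 = 36
i=4,n=6: not 4>6, res = 36+4 = 40
i=5,n=2: 5>2, res = 40+3 = 43
i=5,n=3: 5>3, res = 43+2 = 45
i=5,n=4: 5>4, res = 45+1 = 46
i=5,n=5: not 5>5, res = 46+4 = 50
i=5,n=6: not 5>6, res = 50+4 = 54
i=5,n=7: not 5>7, res = 54+4 = 58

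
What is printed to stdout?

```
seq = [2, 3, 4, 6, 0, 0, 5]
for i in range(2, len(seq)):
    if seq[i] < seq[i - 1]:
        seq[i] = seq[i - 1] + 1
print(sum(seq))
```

39

i=2: 4>=3, unchanged → [2, 3, 4, 6, 0, 0, 5]
i=3: 6>=4, unchanged → [2, 3, 4, 6, 0, 0, 5]
i=4: 0<6, seq[4] = 6+1 = 7 → [2, 3, 4, 6, 7, 0, 5]
i=5: 0<7, seq[5] = 7+1 = 8 → [2, 3, 4, 6, 7, 8, 5]
i=6: 5<8, seq[6] = 8+1 = 9 → [2, 3, 4, 6, 7, 8, 9]
sum = 39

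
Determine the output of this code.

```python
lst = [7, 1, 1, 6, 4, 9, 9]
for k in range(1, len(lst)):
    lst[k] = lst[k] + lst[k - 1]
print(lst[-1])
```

k=1: lst[1] = 1+7 = 8 → [7, 8, 1, 6, 4, 9, 9]
k=2: lst[2] = 1+8 = 9 → [7, 8, 9, 6, 4, 9, 9]
k=3: lst[3] = 6+9 = 15 → [7, 8, 9, 15, 4, 9, 9]
k=4: lst[4] = 4+15 = 19 → [7, 8, 9, 15, 19, 9, 9]
k=5: lst[5] = 9+19 = 28 → [7, 8, 9, 15, 19, 28, 9]
k=6: lst[6] = 9+28 = 37 → [7, 8, 9, 15, 19, 28, 37]

37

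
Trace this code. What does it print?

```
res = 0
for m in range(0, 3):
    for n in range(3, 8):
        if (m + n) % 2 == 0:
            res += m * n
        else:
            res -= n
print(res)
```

-5

m=0,n=3: odd sum, res = 0-3 = -3
m=0,n=4: even sum, res = (-3)+0 = -3
m=0,n=5: odd sum, res = (-3)-5 = -8
m=0,n=6: even sum, res = (-8)+0 = -8
m=0,n=7: odd sum, res = (-8)-7 = -15
m=1,n=3: even sum, res = (-15)+3 = -12
m=1,n=4: odd sum, res = (-12)-4 = -16
m=1,n=5: even sum, res = (-16)+5 = -11
m=1,n=6: odd sum, res = (-11)-6 = -17
m=1,n=7: even sum, res = (-17)+7 = -10
m=2,n=3: odd sum, res = (-10)-3 = -13
m=2,n=4: even sum, res = (-13)+8 = -5
m=2,n=5: odd sum, res = (-5)-5 = -10
m=2,n=6: even sum, res = (-10)+12 = 2
m=2,n=7: odd sum, res = 2-7 = -5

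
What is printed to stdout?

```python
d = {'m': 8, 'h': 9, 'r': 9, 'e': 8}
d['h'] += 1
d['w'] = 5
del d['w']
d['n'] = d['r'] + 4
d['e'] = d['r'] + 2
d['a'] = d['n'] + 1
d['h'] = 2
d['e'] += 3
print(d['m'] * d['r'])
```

d['h'] = 9+1 = 10 → {'m': 8, 'h': 10, 'r': 9, 'e': 8}
d['w'] = 5 → {'m': 8, 'h': 10, 'r': 9, 'e': 8, 'w': 5}
del 'w' → {'m': 8, 'h': 10, 'r': 9, 'e': 8}
d['n'] = d['r']+4 = 13 → {'m': 8, 'h': 10, 'r': 9, 'e': 8, 'n': 13}
d['e'] = d['r']+2 = 11 → {'m': 8, 'h': 10, 'r': 9, 'e': 11, 'n': 13}
d['a'] = d['n']+1 = 14 → {'m': 8, 'h': 10, 'r': 9, 'e': 11, 'n': 13, 'a': 14}
d['h'] = 2 → {'m': 8, 'h': 2, 'r': 9, 'e': 11, 'n': 13, 'a': 14}
d['e'] = 11+3 = 14 → {'m': 8, 'h': 2, 'r': 9, 'e': 14, 'n': 13, 'a': 14}
d['m']*d['r'] = 8*9 = 72

72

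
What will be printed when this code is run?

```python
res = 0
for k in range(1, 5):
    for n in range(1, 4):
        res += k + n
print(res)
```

54

k=1,n=1: res = 0+2 = 2
k=1,n=2: res = 2+3 = 5
k=1,n=3: res = 5+4 = 9
k=2,n=1: res = 9+3 = 12
k=2,n=2: res = 12+4 = 16
k=2,n=3: res = 16+5 = 21
k=3,n=1: res = 21+4 = 25
k=3,n=2: res = 25+5 = 30
k=3,n=3: res = 30+6 = 36
k=4,n=1: res = 36+5 = 41
k=4,n=2: res = 41+6 = 47
k=4,n=3: res = 47+7 = 54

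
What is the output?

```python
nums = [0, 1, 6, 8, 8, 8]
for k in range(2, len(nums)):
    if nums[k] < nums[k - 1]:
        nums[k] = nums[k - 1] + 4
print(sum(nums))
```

31

k=2: 6>=1, unchanged → [0, 1, 6, 8, 8, 8]
k=3: 8>=6, unchanged → [0, 1, 6, 8, 8, 8]
k=4: 8>=8, unchanged → [0, 1, 6, 8, 8, 8]
k=5: 8>=8, unchanged → [0, 1, 6, 8, 8, 8]
sum = 31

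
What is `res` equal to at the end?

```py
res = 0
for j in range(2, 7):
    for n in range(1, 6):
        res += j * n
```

j=2,n=1: res = 0+2 = 2
j=2,n=2: res = 2+4 = 6
j=2,n=3: res = 6+6 = 12
j=2,n=4: res = 12+8 = 20
j=2,n=5: res = 20+10 = 30
j=3,n=1: res = 30+3 = 33
j=3,n=2: res = 33+6 = 39
j=3,n=3: res = 39+9 = 48
j=3,n=4: res = 48+12 = 60
j=3,n=5: res = 60+15 = 75
j=4,n=1: res = 75+4 = 79
j=4,n=2: res = 79+8 = 87
j=4,n=3: res = 87+12 = 99
j=4,n=4: res = 99+16 = 115
j=4,n=5: res = 115+20 = 135
j=5,n=1: res = 135+5 = 140
j=5,n=2: res = 140+10 = 150
j=5,n=3: res = 150+15 = 165
j=5,n=4: res = 165+20 = 185
j=5,n=5: res = 185+25 = 210
j=6,n=1: res = 210+6 = 216
j=6,n=2: res = 216+12 = 228
j=6,n=3: res = 228+18 = 246
j=6,n=4: res = 246+24 = 270
j=6,n=5: res = 270+30 = 300

300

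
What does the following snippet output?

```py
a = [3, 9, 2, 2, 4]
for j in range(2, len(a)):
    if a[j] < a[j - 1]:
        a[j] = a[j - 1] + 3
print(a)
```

[3, 9, 12, 15, 18]

j=2: 2<9, a[2] = 9+3 = 12 → [3, 9, 12, 2, 4]
j=3: 2<12, a[3] = 12+3 = 15 → [3, 9, 12, 15, 4]
j=4: 4<15, a[4] = 15+3 = 18 → [3, 9, 12, 15, 18]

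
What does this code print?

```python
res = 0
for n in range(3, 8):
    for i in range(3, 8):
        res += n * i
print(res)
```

n=3,i=3: res = 0+9 = 9
n=3,i=4: res = 9+12 = 21
n=3,i=5: res = 21+15 = 36
n=3,i=6: res = 36+18 = 54
n=3,i=7: res = 54+21 = 75
n=4,i=3: res = 75+12 = 87
n=4,i=4: res = 87+16 = 103
n=4,i=5: res = 103+20 = 123
n=4,i=6: res = 123+24 = 147
n=4,i=7: res = 147+28 = 175
n=5,i=3: res = 175+15 = 190
n=5,i=4: res = 190+20 = 210
n=5,i=5: res = 210+25 = 235
n=5,i=6: res = 235+30 = 265
n=5,i=7: res = 265+35 = 300
n=6,i=3: res = 300+18 = 318
n=6,i=4: res = 318+24 = 342
n=6,i=5: res = 342+30 = 372
n=6,i=6: res = 372+36 = 408
n=6,i=7: res = 408+42 = 450
n=7,i=3: res = 450+21 = 471
n=7,i=4: res = 471+28 = 499
n=7,i=5: res = 499+35 = 534
n=7,i=6: res = 534+42 = 576
n=7,i=7: res = 576+49 = 625

625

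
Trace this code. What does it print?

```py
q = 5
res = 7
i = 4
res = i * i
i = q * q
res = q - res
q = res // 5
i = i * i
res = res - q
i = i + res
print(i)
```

617

res = 4*4 = 16
i = 5*5 = 25
res = 5-16 = -11
q = (-11)//5 = -3
i = 25*25 = 625
res = (-11)-(-3) = -8
i = 625+(-8) = 617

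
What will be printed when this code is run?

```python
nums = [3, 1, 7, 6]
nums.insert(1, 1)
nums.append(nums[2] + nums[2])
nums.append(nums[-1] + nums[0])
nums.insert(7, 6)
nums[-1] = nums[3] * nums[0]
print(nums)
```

insert 1 at 1 → [3, 1, 1, 7, 6]
append nums[2]+nums[2] = 1+1 = 2 → [3, 1, 1, 7, 6, 2]
append nums[-1]+nums[0] = 2+3 = 5 → [3, 1, 1, 7, 6, 2, 5]
insert 6 at 7 → [3, 1, 1, 7, 6, 2, 5, 6]
nums[-1] = nums[3]*nums[0] = 7*3 = 21 → [3, 1, 1, 7, 6, 2, 5, 21]

[3, 1, 1, 7, 6, 2, 5, 21]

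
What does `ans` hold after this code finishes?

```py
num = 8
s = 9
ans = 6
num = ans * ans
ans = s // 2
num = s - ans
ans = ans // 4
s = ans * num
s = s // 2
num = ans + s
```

1

num = 6*6 = 36
ans = 9//2 = 4
num = 9-4 = 5
ans = 4//4 = 1
s = 1*5 = 5
s = 5//2 = 2
num = 1+2 = 3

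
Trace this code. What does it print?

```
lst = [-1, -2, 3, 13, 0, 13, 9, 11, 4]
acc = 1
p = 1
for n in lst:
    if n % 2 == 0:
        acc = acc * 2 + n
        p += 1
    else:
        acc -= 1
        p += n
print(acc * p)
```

n=-1: not even, acc = 1-1 = 0; p=0
n=-2: even, acc = 0*2+(-2) = -2; p=1
n=3: not even, acc = (-2)-1 = -3; p=4
n=13: not even, acc = (-3)-1 = -4; p=17
n=0: even, acc = (-4)*2+0 = -8; p=18
n=13: not even, acc = (-8)-1 = -9; p=31
n=9: not even, acc = (-9)-1 = -10; p=40
n=11: not even, acc = (-10)-1 = -11; p=51
n=4: even, acc = (-11)*2+4 = -18; p=52
acc*p = (-18)*52 = -936

-936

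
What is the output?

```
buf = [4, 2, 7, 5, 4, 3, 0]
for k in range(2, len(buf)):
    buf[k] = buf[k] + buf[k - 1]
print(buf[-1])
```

21

k=2: buf[2] = 7+2 = 9 → [4, 2, 9, 5, 4, 3, 0]
k=3: buf[3] = 5+9 = 14 → [4, 2, 9, 14, 4, 3, 0]
k=4: buf[4] = 4+14 = 18 → [4, 2, 9, 14, 18, 3, 0]
k=5: buf[5] = 3+18 = 21 → [4, 2, 9, 14, 18, 21, 0]
k=6: buf[6] = 0+21 = 21 → [4, 2, 9, 14, 18, 21, 21]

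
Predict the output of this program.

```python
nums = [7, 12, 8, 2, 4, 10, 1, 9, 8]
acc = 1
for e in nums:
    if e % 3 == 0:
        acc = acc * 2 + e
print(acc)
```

e=7: not %3==0
e=12: %3==0, acc = 1*2+12 = 14
e=8: not %3==0
e=2: not %3==0
e=4: not %3==0
e=10: not %3==0
e=1: not %3==0
e=9: %3==0, acc = 14*2+9 = 37
e=8: not %3==0

37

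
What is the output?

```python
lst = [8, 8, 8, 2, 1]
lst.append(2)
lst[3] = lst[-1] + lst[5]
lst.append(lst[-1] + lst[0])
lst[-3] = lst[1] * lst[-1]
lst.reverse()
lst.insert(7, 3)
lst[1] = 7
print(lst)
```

[10, 7, 80, 4, 8, 8, 8, 3]

append 2 → [8, 8, 8, 2, 1, 2]
lst[3] = lst[-1]+lst[5] = 2+2 = 4 → [8, 8, 8, 4, 1, 2]
append lst[-1]+lst[0] = 2+8 = 10 → [8, 8, 8, 4, 1, 2, 10]
lst[-3] = lst[1]*lst[-1] = 8*10 = 80 → [8, 8, 8, 4, 80, 2, 10]
reverse → [10, 2, 80, 4, 8, 8, 8]
insert 3 at 7 → [10, 2, 80, 4, 8, 8, 8, 3]
lst[1] = 7 → [10, 7, 80, 4, 8, 8, 8, 3]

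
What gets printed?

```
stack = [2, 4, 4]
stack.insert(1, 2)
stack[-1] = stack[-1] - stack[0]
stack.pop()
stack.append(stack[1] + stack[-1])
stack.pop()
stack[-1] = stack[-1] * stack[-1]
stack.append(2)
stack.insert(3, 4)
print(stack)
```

insert 2 at 1 → [2, 2, 4, 4]
stack[-1] = stack[-1]-stack[0] = 4-2 = 2 → [2, 2, 4, 2]
pop() removes 2 → [2, 2, 4]
append stack[1]+stack[-1] = 2+4 = 6 → [2, 2, 4, 6]
pop() removes 6 → [2, 2, 4]
stack[-1] = stack[-1]*stack[-1] = 4*4 = 16 → [2, 2, 16]
append 2 → [2, 2, 16, 2]
insert 4 at 3 → [2, 2, 16, 4, 2]

[2, 2, 16, 4, 2]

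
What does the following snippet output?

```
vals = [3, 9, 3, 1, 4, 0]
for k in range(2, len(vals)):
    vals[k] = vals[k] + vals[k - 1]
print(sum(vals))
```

k=2: vals[2] = 3+9 = 12 → [3, 9, 12, 1, 4, 0]
k=3: vals[3] = 1+12 = 13 → [3, 9, 12, 13, 4, 0]
k=4: vals[4] = 4+13 = 17 → [3, 9, 12, 13, 17, 0]
k=5: vals[5] = 0+17 = 17 → [3, 9, 12, 13, 17, 17]
sum = 71

71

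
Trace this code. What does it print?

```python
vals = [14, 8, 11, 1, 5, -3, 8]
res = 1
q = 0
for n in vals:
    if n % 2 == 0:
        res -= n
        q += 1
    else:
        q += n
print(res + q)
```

n=14: even, res = 1-14 = -13; q=1
n=8: even, res = (-13)-8 = -21; q=2
n=11: not even; q=13
n=1: not even; q=14
n=5: not even; q=19
n=-3: not even; q=16
n=8: even, res = (-21)-8 = -29; q=17
res+q = (-29)+17 = -12

-12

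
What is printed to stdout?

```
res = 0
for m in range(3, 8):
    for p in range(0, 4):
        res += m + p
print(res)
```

m=3,p=0: res = 0+3 = 3
m=3,p=1: res = 3+4 = 7
m=3,p=2: res = 7+5 = 12
m=3,p=3: res = 12+6 = 18
m=4,p=0: res = 18+4 = 22
m=4,p=1: res = 22+5 = 27
m=4,p=2: res = 27+6 = 33
m=4,p=3: res = 33+7 = 40
m=5,p=0: res = 40+5 = 45
m=5,p=1: res = 45+6 = 51
m=5,p=2: res = 51+7 = 58
m=5,p=3: res = 58+8 = 66
m=6,p=0: res = 66+6 = 72
m=6,p=1: res = 72+7 = 79
m=6,p=2: res = 79+8 = 87
m=6,p=3: res = 87+9 = 96
m=7,p=0: res = 96+7 = 103
m=7,p=1: res = 103+8 = 111
m=7,p=2: res = 111+9 = 120
m=7,p=3: res = 120+10 = 130

130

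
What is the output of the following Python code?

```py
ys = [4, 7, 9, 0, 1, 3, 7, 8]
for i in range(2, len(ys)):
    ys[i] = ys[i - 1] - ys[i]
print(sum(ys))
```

-36

i=2: ys[2] = 7-9 = -2 → [4, 7, -2, 0, 1, 3, 7, 8]
i=3: ys[3] = (-2)-0 = -2 → [4, 7, -2, -2, 1, 3, 7, 8]
i=4: ys[4] = (-2)-1 = -3 → [4, 7, -2, -2, -3, 3, 7, 8]
i=5: ys[5] = (-3)-3 = -6 → [4, 7, -2, -2, -3, -6, 7, 8]
i=6: ys[6] = (-6)-7 = -13 → [4, 7, -2, -2, -3, -6, -13, 8]
i=7: ys[7] = (-13)-8 = -21 → [4, 7, -2, -2, -3, -6, -13, -21]
sum = -36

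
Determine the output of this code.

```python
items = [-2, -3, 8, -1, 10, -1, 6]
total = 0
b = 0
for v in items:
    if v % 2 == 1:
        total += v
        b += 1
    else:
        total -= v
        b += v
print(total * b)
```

-675

v=-2: not odd, total = 0-(-2) = 2; b=-2
v=-3: odd, total = 2+(-3) = -1; b=-1
v=8: not odd, total = (-1)-8 = -9; b=7
v=-1: odd, total = (-9)+(-1) = -10; b=8
v=10: not odd, total = (-10)-10 = -20; b=18
v=-1: odd, total = (-20)+(-1) = -21; b=19
v=6: not odd, total = (-21)-6 = -27; b=25
total*b = (-27)*25 = -675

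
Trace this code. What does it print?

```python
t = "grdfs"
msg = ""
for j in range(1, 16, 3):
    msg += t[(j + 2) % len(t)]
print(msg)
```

j=1: add t[3]='f' → 'f'
j=4: add t[1]='r' → 'fr'
j=7: add t[4]='s' → 'frs'
j=10: add t[2]='d' → 'frsd'
j=13: add t[0]='g' → 'frsdg'

frsdg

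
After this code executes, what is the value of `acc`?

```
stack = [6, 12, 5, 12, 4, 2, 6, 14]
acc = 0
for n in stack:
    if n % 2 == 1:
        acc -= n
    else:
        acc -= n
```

-61

n=6: not odd, acc = 0-6 = -6
n=12: not odd, acc = (-6)-12 = -18
n=5: odd, acc = (-18)-5 = -23
n=12: not odd, acc = (-23)-12 = -35
n=4: not odd, acc = (-35)-4 = -39
n=2: not odd, acc = (-39)-2 = -41
n=6: not odd, acc = (-41)-6 = -47
n=14: not odd, acc = (-47)-14 = -61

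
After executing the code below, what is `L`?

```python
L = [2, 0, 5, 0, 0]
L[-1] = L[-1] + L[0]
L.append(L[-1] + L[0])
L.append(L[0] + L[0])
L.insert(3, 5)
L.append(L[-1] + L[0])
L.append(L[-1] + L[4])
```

L[-1] = L[-1]+L[0] = 0+2 = 2 → [2, 0, 5, 0, 2]
append L[-1]+L[0] = 2+2 = 4 → [2, 0, 5, 0, 2, 4]
append L[0]+L[0] = 2+2 = 4 → [2, 0, 5, 0, 2, 4, 4]
insert 5 at 3 → [2, 0, 5, 5, 0, 2, 4, 4]
append L[-1]+L[0] = 4+2 = 6 → [2, 0, 5, 5, 0, 2, 4, 4, 6]
append L[-1]+L[4] = 6+0 = 6 → [2, 0, 5, 5, 0, 2, 4, 4, 6, 6]

[2, 0, 5, 5, 0, 2, 4, 4, 6, 6]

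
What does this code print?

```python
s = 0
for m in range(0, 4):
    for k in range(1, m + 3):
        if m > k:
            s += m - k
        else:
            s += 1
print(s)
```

m=0,k=1: not 0>1, s = 0+1 = 1
m=0,k=2: not 0>2, s = 1+1 = 2
m=1,k=1: not 1>1, s = 2+1 = 3
m=1,k=2: not 1>2, s = 3+1 = 4
m=1,k=3: not 1>3, s = 4+1 = 5
m=2,k=1: 2>1, s = 5+1 = 6
m=2,k=2: not 2>2, s = 6+1 = 7
m=2,k=3: not 2>3, s = 7+1 = 8
m=2,k=4: not 2>4, s = 8+1 = 9
m=3,k=1: 3>1, s = 9+2 = 11
m=3,k=2: 3>2, s = 11+1 = 12
m=3,k=3: not 3>3, s = 12+1 = 13
m=3,k=4: not 3>4, s = 13+1 = 14
m=3,k=5: not 3>5, s = 14+1 = 15

15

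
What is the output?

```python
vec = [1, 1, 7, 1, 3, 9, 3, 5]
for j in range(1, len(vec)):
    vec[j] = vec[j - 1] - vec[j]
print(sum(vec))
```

-96

j=1: vec[1] = 1-1 = 0 → [1, 0, 7, 1, 3, 9, 3, 5]
j=2: vec[2] = 0-7 = -7 → [1, 0, -7, 1, 3, 9, 3, 5]
j=3: vec[3] = (-7)-1 = -8 → [1, 0, -7, -8, 3, 9, 3, 5]
j=4: vec[4] = (-8)-3 = -11 → [1, 0, -7, -8, -11, 9, 3, 5]
j=5: vec[5] = (-11)-9 = -20 → [1, 0, -7, -8, -11, -20, 3, 5]
j=6: vec[6] = (-20)-3 = -23 → [1, 0, -7, -8, -11, -20, -23, 5]
j=7: vec[7] = (-23)-5 = -28 → [1, 0, -7, -8, -11, -20, -23, -28]
sum = -96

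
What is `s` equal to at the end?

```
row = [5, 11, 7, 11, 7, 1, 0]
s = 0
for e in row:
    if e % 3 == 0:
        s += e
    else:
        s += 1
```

e=5: not %3==0, s = 0+1 = 1
e=11: not %3==0, s = 1+1 = 2
e=7: not %3==0, s = 2+1 = 3
e=11: not %3==0, s = 3+1 = 4
e=7: not %3==0, s = 4+1 = 5
e=1: not %3==0, s = 5+1 = 6
e=0: %3==0, s = 6+0 = 6

6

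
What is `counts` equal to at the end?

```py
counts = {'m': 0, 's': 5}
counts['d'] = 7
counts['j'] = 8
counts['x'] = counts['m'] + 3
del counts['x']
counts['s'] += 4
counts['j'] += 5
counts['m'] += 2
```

{'m': 2, 's': 9, 'd': 7, 'j': 13}

counts['d'] = 7 → {'m': 0, 's': 5, 'd': 7}
counts['j'] = 8 → {'m': 0, 's': 5, 'd': 7, 'j': 8}
counts['x'] = counts['m']+3 = 3 → {'m': 0, 's': 5, 'd': 7, 'j': 8, 'x': 3}
del 'x' → {'m': 0, 's': 5, 'd': 7, 'j': 8}
counts['s'] = 5+4 = 9 → {'m': 0, 's': 9, 'd': 7, 'j': 8}
counts['j'] = 8+5 = 13 → {'m': 0, 's': 9, 'd': 7, 'j': 13}
counts['m'] = 0+2 = 2 → {'m': 2, 's': 9, 'd': 7, 'j': 13}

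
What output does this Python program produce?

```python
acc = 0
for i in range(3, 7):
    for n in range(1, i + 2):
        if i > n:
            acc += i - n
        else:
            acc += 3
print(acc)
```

58

i=3,n=1: 3>1, acc = 0+2 = 2
i=3,n=2: 3>2, acc = 2+1 = 3
i=3,n=3: not 3>3, acc = 3+3 = 6
i=3,n=4: not 3>4, acc = 6+3 = 9
i=4,n=1: 4>1, acc = 9+3 = 12
i=4,n=2: 4>2, acc = 12+2 = 14
i=4,n=3: 4>3, acc = 14+1 = 15
i=4,n=4: not 4>4, acc = 15+3 = 18
i=4,n=5: not 4>5, acc = 18+3 = 21
i=5,n=1: 5>1, acc = 21+4 = 25
i=5,n=2: 5>2, acc = 25+3 = 28
i=5,n=3: 5>3, acc = 28+2 = 30
i=5,n=4: 5>4, acc = 30+1 = 31
i=5,n=5: not 5>5, acc = 31+3 = 34
i=5,n=6: not 5>6, acc = 34+3 = 37
i=6,n=1: 6>1, acc = 37+5 = 42
i=6,n=2: 6>2, acc = 42+4 = 46
i=6,n=3: 6>3, acc = 46+3 = 49
i=6,n=4: 6>4, acc = 49+2 = 51
i=6,n=5: 6>5, acc = 51+1 = 52
i=6,n=6: not 6>6, acc = 52+3 = 55
i=6,n=7: not 6>7, acc = 55+3 = 58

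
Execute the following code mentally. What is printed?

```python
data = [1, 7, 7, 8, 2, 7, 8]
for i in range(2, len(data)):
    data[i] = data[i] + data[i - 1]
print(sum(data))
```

138

i=2: data[2] = 7+7 = 14 → [1, 7, 14, 8, 2, 7, 8]
i=3: data[3] = 8+14 = 22 → [1, 7, 14, 22, 2, 7, 8]
i=4: data[4] = 2+22 = 24 → [1, 7, 14, 22, 24, 7, 8]
i=5: data[5] = 7+24 = 31 → [1, 7, 14, 22, 24, 31, 8]
i=6: data[6] = 8+31 = 39 → [1, 7, 14, 22, 24, 31, 39]
sum = 138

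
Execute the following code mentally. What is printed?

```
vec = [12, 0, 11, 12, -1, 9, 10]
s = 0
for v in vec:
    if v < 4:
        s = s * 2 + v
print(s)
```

v=12: not <4
v=0: <4, s = 0*2+0 = 0
v=11: not <4
v=12: not <4
v=-1: <4, s = 0*2+(-1) = -1
v=9: not <4
v=10: not <4

-1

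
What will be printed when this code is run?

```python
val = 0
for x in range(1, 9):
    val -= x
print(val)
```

-36

x=1: val = 0-1 = -1
x=2: val = (-1)-2 = -3
x=3: val = (-3)-3 = -6
x=4: val = (-6)-4 = -10
x=5: val = (-10)-5 = -15
x=6: val = (-15)-6 = -21
x=7: val = (-21)-7 = -28
x=8: val = (-28)-8 = -36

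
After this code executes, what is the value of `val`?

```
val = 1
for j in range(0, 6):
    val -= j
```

-14

j=0: val = 1-0 = 1
j=1: val = 1-1 = 0
j=2: val = 0-2 = -2
j=3: val = (-2)-3 = -5
j=4: val = (-5)-4 = -9
j=5: val = (-9)-5 = -14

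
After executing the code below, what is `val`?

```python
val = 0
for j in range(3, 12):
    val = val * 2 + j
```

j=3: val = 0*2+3 = 3
j=4: val = 3*2+4 = 10
j=5: val = 10*2+5 = 25
j=6: val = 25*2+6 = 56
j=7: val = 56*2+7 = 119
j=8: val = 119*2+8 = 246
j=9: val = 246*2+9 = 501
j=10: val = 501*2+10 = 1012
j=11: val = 1012*2+11 = 2035

2035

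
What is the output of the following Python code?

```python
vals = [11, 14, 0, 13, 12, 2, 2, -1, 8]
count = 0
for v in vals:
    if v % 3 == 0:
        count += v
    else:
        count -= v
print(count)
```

v=11: not %3==0, count = 0-11 = -11
v=14: not %3==0, count = (-11)-14 = -25
v=0: %3==0, count = (-25)+0 = -25
v=13: not %3==0, count = (-25)-13 = -38
v=12: %3==0, count = (-38)+12 = -26
v=2: not %3==0, count = (-26)-2 = -28
v=2: not %3==0, count = (-28)-2 = -30
v=-1: not %3==0, count = (-30)-(-1) = -29
v=8: not %3==0, count = (-29)-8 = -37

-37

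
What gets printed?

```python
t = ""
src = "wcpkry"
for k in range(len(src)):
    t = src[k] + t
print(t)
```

k=0: prepend 'w' → 'w'
k=1: prepend 'c' → 'cw'
k=2: prepend 'p' → 'pcw'
k=3: prepend 'k' → 'kpcw'
k=4: prepend 'r' → 'rkpcw'
k=5: prepend 'y' → 'yrkpcw'

yrkpcw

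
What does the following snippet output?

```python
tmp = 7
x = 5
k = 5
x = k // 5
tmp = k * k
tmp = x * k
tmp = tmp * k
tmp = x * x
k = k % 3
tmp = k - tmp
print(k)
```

x = 5//5 = 1
tmp = 5*5 = 25
tmp = 1*5 = 5
tmp = 5*5 = 25
tmp = 1*1 = 1
k = 5%3 = 2
tmp = 2-1 = 1

2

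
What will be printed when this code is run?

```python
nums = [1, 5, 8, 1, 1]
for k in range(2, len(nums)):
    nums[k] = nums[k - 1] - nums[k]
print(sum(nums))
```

k=2: nums[2] = 5-8 = -3 → [1, 5, -3, 1, 1]
k=3: nums[3] = (-3)-1 = -4 → [1, 5, -3, -4, 1]
k=4: nums[4] = (-4)-1 = -5 → [1, 5, -3, -4, -5]
sum = -6

-6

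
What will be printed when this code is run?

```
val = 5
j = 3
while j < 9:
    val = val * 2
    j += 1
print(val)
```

j=3: val = 5*2 = 10
j=4: val = 10*2 = 20
j=5: val = 20*2 = 40
j=6: val = 40*2 = 80
j=7: val = 80*2 = 160
j=8: val = 160*2 = 320

320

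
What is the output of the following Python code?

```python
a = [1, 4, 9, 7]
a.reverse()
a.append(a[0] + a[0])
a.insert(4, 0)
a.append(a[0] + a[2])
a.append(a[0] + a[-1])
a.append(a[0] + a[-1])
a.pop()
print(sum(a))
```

64

reverse → [7, 9, 4, 1]
append a[0]+a[0] = 7+7 = 14 → [7, 9, 4, 1, 14]
insert 0 at 4 → [7, 9, 4, 1, 0, 14]
append a[0]+a[2] = 7+4 = 11 → [7, 9, 4, 1, 0, 14, 11]
append a[0]+a[-1] = 7+11 = 18 → [7, 9, 4, 1, 0, 14, 11, 18]
append a[0]+a[-1] = 7+18 = 25 → [7, 9, 4, 1, 0, 14, 11, 18, 25]
pop() removes 25 → [7, 9, 4, 1, 0, 14, 11, 18]
sum = 64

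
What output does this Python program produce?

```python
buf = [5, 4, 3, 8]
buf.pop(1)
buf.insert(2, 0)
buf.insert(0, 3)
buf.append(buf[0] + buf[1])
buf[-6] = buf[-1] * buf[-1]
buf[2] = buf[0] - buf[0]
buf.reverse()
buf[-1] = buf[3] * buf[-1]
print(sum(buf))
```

pop(1) removes 4 → [5, 3, 8]
insert 0 at 2 → [5, 3, 0, 8]
insert 3 at 0 → [3, 5, 3, 0, 8]
append buf[0]+buf[1] = 3+5 = 8 → [3, 5, 3, 0, 8, 8]
buf[-6] = buf[-1]*buf[-1] = 8*8 = 64 → [64, 5, 3, 0, 8, 8]
buf[2] = buf[0]-buf[0] = 64-64 = 0 → [64, 5, 0, 0, 8, 8]
reverse → [8, 8, 0, 0, 5, 64]
buf[-1] = buf[3]*buf[-1] = 0*64 = 0 → [8, 8, 0, 0, 5, 0]
sum = 21

21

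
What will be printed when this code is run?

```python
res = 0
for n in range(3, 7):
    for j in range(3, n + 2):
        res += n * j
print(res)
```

n=3,j=3: res = 0+9 = 9
n=3,j=4: res = 9+12 = 21
n=4,j=3: res = 21+12 = 33
n=4,j=4: res = 33+16 = 49
n=4,j=5: res = 49+20 = 69
n=5,j=3: res = 69+15 = 84
n=5,j=4: res = 84+20 = 104
n=5,j=5: res = 104+25 = 129
n=5,j=6: res = 129+30 = 159
n=6,j=3: res = 159+18 = 177
n=6,j=4: res = 177+24 = 201
n=6,j=5: res = 201+30 = 231
n=6,j=6: res = 231+36 = 267
n=6,j=7: res = 267+42 = 309

309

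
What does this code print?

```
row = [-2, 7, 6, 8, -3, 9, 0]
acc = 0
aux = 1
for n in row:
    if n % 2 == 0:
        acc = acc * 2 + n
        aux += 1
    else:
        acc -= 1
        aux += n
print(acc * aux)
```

n=-2: even, acc = 0*2+(-2) = -2; aux=2
n=7: not even, acc = (-2)-1 = -3; aux=9
n=6: even, acc = (-3)*2+6 = 0; aux=10
n=8: even, acc = 0*2+8 = 8; aux=11
n=-3: not even, acc = 8-1 = 7; aux=8
n=9: not even, acc = 7-1 = 6; aux=17
n=0: even, acc = 6*2+0 = 12; aux=18
acc*aux = 12*18 = 216

216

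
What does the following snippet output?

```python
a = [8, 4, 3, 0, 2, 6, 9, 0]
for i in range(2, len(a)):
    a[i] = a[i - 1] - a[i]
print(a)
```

i=2: a[2] = 4-3 = 1 → [8, 4, 1, 0, 2, 6, 9, 0]
i=3: a[3] = 1-0 = 1 → [8, 4, 1, 1, 2, 6, 9, 0]
i=4: a[4] = 1-2 = -1 → [8, 4, 1, 1, -1, 6, 9, 0]
i=5: a[5] = (-1)-6 = -7 → [8, 4, 1, 1, -1, -7, 9, 0]
i=6: a[6] = (-7)-9 = -16 → [8, 4, 1, 1, -1, -7, -16, 0]
i=7: a[7] = (-16)-0 = -16 → [8, 4, 1, 1, -1, -7, -16, -16]

[8, 4, 1, 1, -1, -7, -16, -16]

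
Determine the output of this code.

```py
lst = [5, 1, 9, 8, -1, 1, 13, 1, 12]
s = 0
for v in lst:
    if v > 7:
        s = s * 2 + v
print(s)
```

v=5: not >7
v=1: not >7
v=9: >7, s = 0*2+9 = 9
v=8: >7, s = 9*2+8 = 26
v=-1: not >7
v=1: not >7
v=13: >7, s = 26*2+13 = 65
v=1: not >7
v=12: >7, s = 65*2+12 = 142

142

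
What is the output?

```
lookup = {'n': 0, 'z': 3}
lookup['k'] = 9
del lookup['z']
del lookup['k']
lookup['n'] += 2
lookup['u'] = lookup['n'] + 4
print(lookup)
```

lookup['k'] = 9 → {'n': 0, 'z': 3, 'k': 9}
del 'z' → {'n': 0, 'k': 9}
del 'k' → {'n': 0}
lookup['n'] = 0+2 = 2 → {'n': 2}
lookup['u'] = lookup['n']+4 = 6 → {'n': 2, 'u': 6}

{'n': 2, 'u': 6}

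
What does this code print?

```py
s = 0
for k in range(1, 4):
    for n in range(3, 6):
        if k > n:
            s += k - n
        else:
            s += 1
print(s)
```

9

k=1,n=3: not 1>3, s = 0+1 = 1
k=1,n=4: not 1>4, s = 1+1 = 2
k=1,n=5: not 1>5, s = 2+1 = 3
k=2,n=3: not 2>3, s = 3+1 = 4
k=2,n=4: not 2>4, s = 4+1 = 5
k=2,n=5: not 2>5, s = 5+1 = 6
k=3,n=3: not 3>3, s = 6+1 = 7
k=3,n=4: not 3>4, s = 7+1 = 8
k=3,n=5: not 3>5, s = 8+1 = 9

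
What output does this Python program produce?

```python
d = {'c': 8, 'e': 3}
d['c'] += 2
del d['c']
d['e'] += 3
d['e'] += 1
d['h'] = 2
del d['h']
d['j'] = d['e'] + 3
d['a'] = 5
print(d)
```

{'e': 7, 'j': 10, 'a': 5}

d['c'] = 8+2 = 10 → {'c': 10, 'e': 3}
del 'c' → {'e': 3}
d['e'] = 3+3 = 6 → {'e': 6}
d['e'] = 6+1 = 7 → {'e': 7}
d['h'] = 2 → {'e': 7, 'h': 2}
del 'h' → {'e': 7}
d['j'] = d['e']+3 = 10 → {'e': 7, 'j': 10}
d['a'] = 5 → {'e': 7, 'j': 10, 'a': 5}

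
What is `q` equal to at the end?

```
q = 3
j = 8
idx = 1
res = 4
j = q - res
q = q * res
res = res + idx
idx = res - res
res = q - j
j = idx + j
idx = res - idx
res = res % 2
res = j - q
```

12

j = 3-4 = -1
q = 3*4 = 12
res = 4+1 = 5
idx = 5-5 = 0
res = 12-(-1) = 13
j = 0+(-1) = -1
idx = 13-0 = 13
res = 13%2 = 1
res = (-1)-12 = -13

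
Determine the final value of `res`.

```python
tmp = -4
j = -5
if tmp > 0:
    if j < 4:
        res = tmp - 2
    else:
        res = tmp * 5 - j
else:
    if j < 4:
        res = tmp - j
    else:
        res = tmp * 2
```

1

tmp=-4, j=-5
tmp > 0 is False; j < 4 is True
→ res = tmp - j = 1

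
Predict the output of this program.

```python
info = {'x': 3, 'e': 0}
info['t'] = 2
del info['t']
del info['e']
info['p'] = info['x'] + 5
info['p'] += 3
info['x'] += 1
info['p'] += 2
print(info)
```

{'x': 4, 'p': 13}

info['t'] = 2 → {'x': 3, 'e': 0, 't': 2}
del 't' → {'x': 3, 'e': 0}
del 'e' → {'x': 3}
info['p'] = info['x']+5 = 8 → {'x': 3, 'p': 8}
info['p'] = 8+3 = 11 → {'x': 3, 'p': 11}
info['x'] = 3+1 = 4 → {'x': 4, 'p': 11}
info['p'] = 11+2 = 13 → {'x': 4, 'p': 13}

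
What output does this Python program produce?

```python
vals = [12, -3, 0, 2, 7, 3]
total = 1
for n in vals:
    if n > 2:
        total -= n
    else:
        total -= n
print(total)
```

n=12: >2, total = 1-12 = -11
n=-3: not >2, total = (-11)-(-3) = -8
n=0: not >2, total = (-8)-0 = -8
n=2: not >2, total = (-8)-2 = -10
n=7: >2, total = (-10)-7 = -17
n=3: >2, total = (-17)-3 = -20

-20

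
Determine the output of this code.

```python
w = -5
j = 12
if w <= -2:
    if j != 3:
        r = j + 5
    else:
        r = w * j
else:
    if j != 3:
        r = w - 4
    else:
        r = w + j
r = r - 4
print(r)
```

w=-5, j=12
w <= -2 is True; j != 3 is True
→ r = j + 5 = 17
r = 17-4 = 13

13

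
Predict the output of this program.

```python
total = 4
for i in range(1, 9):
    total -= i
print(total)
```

-32

i=1: total = 4-1 = 3
i=2: total = 3-2 = 1
i=3: total = 1-3 = -2
i=4: total = (-2)-4 = -6
i=5: total = (-6)-5 = -11
i=6: total = (-11)-6 = -17
i=7: total = (-17)-7 = -24
i=8: total = (-24)-8 = -32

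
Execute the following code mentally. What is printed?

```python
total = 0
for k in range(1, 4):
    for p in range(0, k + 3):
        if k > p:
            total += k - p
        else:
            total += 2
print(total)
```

k=1,p=0: 1>0, total = 0+1 = 1
k=1,p=1: not 1>1, total = 1+2 = 3
k=1,p=2: not 1>2, total = 3+2 = 5
k=1,p=3: not 1>3, total = 5+2 = 7
k=2,p=0: 2>0, total = 7+2 = 9
k=2,p=1: 2>1, total = 9+1 = 10
k=2,p=2: not 2>2, total = 10+2 = 12
k=2,p=3: not 2>3, total = 12+2 = 14
k=2,p=4: not 2>4, total = 14+2 = 16
k=3,p=0: 3>0, total = 16+3 = 19
k=3,p=1: 3>1, total = 19+2 = 21
k=3,p=2: 3>2, total = 21+1 = 22
k=3,p=3: not 3>3, total = 22+2 = 24
k=3,p=4: not 3>4, total = 24+2 = 26
k=3,p=5: not 3>5, total = 26+2 = 28

28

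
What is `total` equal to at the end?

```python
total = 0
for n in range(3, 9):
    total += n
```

33

n=3: total = 0+3 = 3
n=4: total = 3+4 = 7
n=5: total = 7+5 = 12
n=6: total = 12+6 = 18
n=7: total = 18+7 = 25
n=8: total = 25+8 = 33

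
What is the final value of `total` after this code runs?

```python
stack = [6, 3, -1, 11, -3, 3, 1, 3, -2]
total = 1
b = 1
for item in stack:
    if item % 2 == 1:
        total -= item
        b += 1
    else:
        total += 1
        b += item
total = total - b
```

item=6: not odd, total = 1+1 = 2; b=7
item=3: odd, total = 2-3 = -1; b=8
item=-1: odd, total = (-1)-(-1) = 0; b=9
item=11: odd, total = 0-11 = -11; b=10
item=-3: odd, total = (-11)-(-3) = -8; b=11
item=3: odd, total = (-8)-3 = -11; b=12
item=1: odd, total = (-11)-1 = -12; b=13
item=3: odd, total = (-12)-3 = -15; b=14
item=-2: not odd, total = (-15)+1 = -14; b=12
total-b = (-14)-12 = -26

-26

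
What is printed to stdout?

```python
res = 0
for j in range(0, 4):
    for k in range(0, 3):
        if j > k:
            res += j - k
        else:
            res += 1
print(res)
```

16

j=0,k=0: not 0>0, res = 0+1 = 1
j=0,k=1: not 0>1, res = 1+1 = 2
j=0,k=2: not 0>2, res = 2+1 = 3
j=1,k=0: 1>0, res = 3+1 = 4
j=1,k=1: not 1>1, res = 4+1 = 5
j=1,k=2: not 1>2, res = 5+1 = 6
j=2,k=0: 2>0, res = 6+2 = 8
j=2,k=1: 2>1, res = 8+1 = 9
j=2,k=2: not 2>2, res = 9+1 = 10
j=3,k=0: 3>0, res = 10+3 = 13
j=3,k=1: 3>1, res = 13+2 = 15
j=3,k=2: 3>2, res = 15+1 = 16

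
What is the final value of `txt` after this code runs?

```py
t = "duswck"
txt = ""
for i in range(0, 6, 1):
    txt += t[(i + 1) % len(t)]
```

i=0: add t[1]='u' → 'u'
i=1: add t[2]='s' → 'us'
i=2: add t[3]='w' → 'usw'
i=3: add t[4]='c' → 'uswc'
i=4: add t[5]='k' → 'uswck'
i=5: add t[0]='d' → 'uswckd'

'uswckd'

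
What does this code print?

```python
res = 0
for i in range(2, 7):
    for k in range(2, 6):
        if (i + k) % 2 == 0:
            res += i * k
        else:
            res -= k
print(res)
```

i=2,k=2: even sum, res = 0+4 = 4
i=2,k=3: odd sum, res = 4-3 = 1
i=2,k=4: even sum, res = 1+8 = 9
i=2,k=5: odd sum, res = 9-5 = 4
i=3,k=2: odd sum, res = 4-2 = 2
i=3,k=3: even sum, res = 2+9 = 11
i=3,k=4: odd sum, res = 11-4 = 7
i=3,k=5: even sum, res = 7+15 = 22
i=4,k=2: even sum, res = 22+8 = 30
i=4,k=3: odd sum, res = 30-3 = 27
i=4,k=4: even sum, res = 27+16 = 43
i=4,k=5: odd sum, res = 43-5 = 38
i=5,k=2: odd sum, res = 38-2 = 36
i=5,k=3: even sum, res = 36+15 = 51
i=5,k=4: odd sum, res = 51-4 = 47
i=5,k=5: even sum, res = 47+25 = 72
i=6,k=2: even sum, res = 72+12 = 84
i=6,k=3: odd sum, res = 84-3 = 81
i=6,k=4: even sum, res = 81+24 = 105
i=6,k=5: odd sum, res = 105-5 = 100

100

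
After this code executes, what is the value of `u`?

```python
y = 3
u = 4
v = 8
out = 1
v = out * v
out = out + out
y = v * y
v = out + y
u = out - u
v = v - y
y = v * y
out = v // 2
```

v = 1*8 = 8
out = 1+1 = 2
y = 8*3 = 24
v = 2+24 = 26
u = 2-4 = -2
v = 26-24 = 2
y = 2*24 = 48
out = 2//2 = 1

-2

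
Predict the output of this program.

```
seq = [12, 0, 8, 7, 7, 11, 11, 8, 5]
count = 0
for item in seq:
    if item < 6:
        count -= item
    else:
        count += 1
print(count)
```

2

item=12: not <6, count = 0+1 = 1
item=0: <6, count = 1-0 = 1
item=8: not <6, count = 1+1 = 2
item=7: not <6, count = 2+1 = 3
item=7: not <6, count = 3+1 = 4
item=11: not <6, count = 4+1 = 5
item=11: not <6, count = 5+1 = 6
item=8: not <6, count = 6+1 = 7
item=5: <6, count = 7-5 = 2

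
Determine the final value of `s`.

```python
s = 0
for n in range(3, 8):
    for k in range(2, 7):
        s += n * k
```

500

n=3,k=2: s = 0+6 = 6
n=3,k=3: s = 6+9 = 15
n=3,k=4: s = 15+12 = 27
n=3,k=5: s = 27+15 = 42
n=3,k=6: s = 42+18 = 60
n=4,k=2: s = 60+8 = 68
n=4,k=3: s = 68+12 = 80
n=4,k=4: s = 80+16 = 96
n=4,k=5: s = 96+20 = 116
n=4,k=6: s = 116+24 = 140
n=5,k=2: s = 140+10 = 150
n=5,k=3: s = 150+15 = 165
n=5,k=4: s = 165+20 = 185
n=5,k=5: s = 185+25 = 210
n=5,k=6: s = 210+30 = 240
n=6,k=2: s = 240+12 = 252
n=6,k=3: s = 252+18 = 270
n=6,k=4: s = 270+24 = 294
n=6,k=5: s = 294+30 = 324
n=6,k=6: s = 324+36 = 360
n=7,k=2: s = 360+14 = 374
n=7,k=3: s = 374+21 = 395
n=7,k=4: s = 395+28 = 423
n=7,k=5: s = 423+35 = 458
n=7,k=6: s = 458+42 = 500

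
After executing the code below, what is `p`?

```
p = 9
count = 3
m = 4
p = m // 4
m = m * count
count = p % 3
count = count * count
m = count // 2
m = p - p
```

p = 4//4 = 1
m = 4*3 = 12
count = 1%3 = 1
count = 1*1 = 1
m = 1//2 = 0
m = 1-1 = 0

1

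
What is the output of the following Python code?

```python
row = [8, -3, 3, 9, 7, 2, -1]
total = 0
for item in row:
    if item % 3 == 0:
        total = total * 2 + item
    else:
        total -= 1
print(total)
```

item=8: not %3==0, total = 0-1 = -1
item=-3: %3==0, total = (-1)*2+(-3) = -5
item=3: %3==0, total = (-5)*2+3 = -7
item=9: %3==0, total = (-7)*2+9 = -5
item=7: not %3==0, total = (-5)-1 = -6
item=2: not %3==0, total = (-6)-1 = -7
item=-1: not %3==0, total = (-7)-1 = -8

-8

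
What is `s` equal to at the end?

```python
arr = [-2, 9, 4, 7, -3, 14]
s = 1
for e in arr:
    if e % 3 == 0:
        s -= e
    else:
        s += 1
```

-1

e=-2: not %3==0, s = 1+1 = 2
e=9: %3==0, s = 2-9 = -7
e=4: not %3==0, s = (-7)+1 = -6
e=7: not %3==0, s = (-6)+1 = -5
e=-3: %3==0, s = (-5)-(-3) = -2
e=14: not %3==0, s = (-2)+1 = -1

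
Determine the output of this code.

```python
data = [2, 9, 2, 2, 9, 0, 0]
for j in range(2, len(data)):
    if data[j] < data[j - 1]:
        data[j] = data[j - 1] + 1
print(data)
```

[2, 9, 10, 11, 12, 13, 14]

j=2: 2<9, data[2] = 9+1 = 10 → [2, 9, 10, 2, 9, 0, 0]
j=3: 2<10, data[3] = 10+1 = 11 → [2, 9, 10, 11, 9, 0, 0]
j=4: 9<11, data[4] = 11+1 = 12 → [2, 9, 10, 11, 12, 0, 0]
j=5: 0<12, data[5] = 12+1 = 13 → [2, 9, 10, 11, 12, 13, 0]
j=6: 0<13, data[6] = 13+1 = 14 → [2, 9, 10, 11, 12, 13, 14]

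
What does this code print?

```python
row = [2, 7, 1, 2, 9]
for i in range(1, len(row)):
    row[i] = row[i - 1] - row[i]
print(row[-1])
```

i=1: row[1] = 2-7 = -5 → [2, -5, 1, 2, 9]
i=2: row[2] = (-5)-1 = -6 → [2, -5, -6, 2, 9]
i=3: row[3] = (-6)-2 = -8 → [2, -5, -6, -8, 9]
i=4: row[4] = (-8)-9 = -17 → [2, -5, -6, -8, -17]

-17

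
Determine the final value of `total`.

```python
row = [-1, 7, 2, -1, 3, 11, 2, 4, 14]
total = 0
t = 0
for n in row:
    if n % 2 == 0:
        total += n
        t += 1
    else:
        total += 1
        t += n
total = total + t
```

50

n=-1: not even, total = 0+1 = 1; t=-1
n=7: not even, total = 1+1 = 2; t=6
n=2: even, total = 2+2 = 4; t=7
n=-1: not even, total = 4+1 = 5; t=6
n=3: not even, total = 5+1 = 6; t=9
n=11: not even, total = 6+1 = 7; t=20
n=2: even, total = 7+2 = 9; t=21
n=4: even, total = 9+4 = 13; t=22
n=14: even, total = 13+14 = 27; t=23
total+t = 27+23 = 50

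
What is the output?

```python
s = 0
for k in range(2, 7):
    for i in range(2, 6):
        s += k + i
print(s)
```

150

k=2,i=2: s = 0+4 = 4
k=2,i=3: s = 4+5 = 9
k=2,i=4: s = 9+6 = 15
k=2,i=5: s = 15+7 = 22
k=3,i=2: s = 22+5 = 27
k=3,i=3: s = 27+6 = 33
k=3,i=4: s = 33+7 = 40
k=3,i=5: s = 40+8 = 48
k=4,i=2: s = 48+6 = 54
k=4,i=3: s = 54+7 = 61
k=4,i=4: s = 61+8 = 69
k=4,i=5: s = 69+9 = 78
k=5,i=2: s = 78+7 = 85
k=5,i=3: s = 85+8 = 93
k=5,i=4: s = 93+9 = 102
k=5,i=5: s = 102+10 = 112
k=6,i=2: s = 112+8 = 120
k=6,i=3: s = 120+9 = 129
k=6,i=4: s = 129+10 = 139
k=6,i=5: s = 139+11 = 150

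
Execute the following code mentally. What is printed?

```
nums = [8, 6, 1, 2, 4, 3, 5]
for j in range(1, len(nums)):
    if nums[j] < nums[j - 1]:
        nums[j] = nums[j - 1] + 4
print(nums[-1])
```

j=1: 6<8, nums[1] = 8+4 = 12 → [8, 12, 1, 2, 4, 3, 5]
j=2: 1<12, nums[2] = 12+4 = 16 → [8, 12, 16, 2, 4, 3, 5]
j=3: 2<16, nums[3] = 16+4 = 20 → [8, 12, 16, 20, 4, 3, 5]
j=4: 4<20, nums[4] = 20+4 = 24 → [8, 12, 16, 20, 24, 3, 5]
j=5: 3<24, nums[5] = 24+4 = 28 → [8, 12, 16, 20, 24, 28, 5]
j=6: 5<28, nums[6] = 28+4 = 32 → [8, 12, 16, 20, 24, 28, 32]

32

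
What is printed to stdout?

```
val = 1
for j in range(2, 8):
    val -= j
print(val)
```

j=2: val = 1-2 = -1
j=3: val = (-1)-3 = -4
j=4: val = (-4)-4 = -8
j=5: val = (-8)-5 = -13
j=6: val = (-13)-6 = -19
j=7: val = (-19)-7 = -26

-26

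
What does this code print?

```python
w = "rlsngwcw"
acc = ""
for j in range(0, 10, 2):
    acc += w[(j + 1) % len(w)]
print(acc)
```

j=0: add w[1]='l' → 'l'
j=2: add w[3]='n' → 'ln'
j=4: add w[5]='w' → 'lnw'
j=6: add w[7]='w' → 'lnww'
j=8: add w[1]='l' → 'lnwwl'

lnwwl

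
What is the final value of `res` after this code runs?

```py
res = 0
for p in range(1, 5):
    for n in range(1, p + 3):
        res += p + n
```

p=1,n=1: res = 0+2 = 2
p=1,n=2: res = 2+3 = 5
p=1,n=3: res = 5+4 = 9
p=2,n=1: res = 9+3 = 12
p=2,n=2: res = 12+4 = 16
p=2,n=3: res = 16+5 = 21
p=2,n=4: res = 21+6 = 27
p=3,n=1: res = 27+4 = 31
p=3,n=2: res = 31+5 = 36
p=3,n=3: res = 36+6 = 42
p=3,n=4: res = 42+7 = 49
p=3,n=5: res = 49+8 = 57
p=4,n=1: res = 57+5 = 62
p=4,n=2: res = 62+6 = 68
p=4,n=3: res = 68+7 = 75
p=4,n=4: res = 75+8 = 83
p=4,n=5: res = 83+9 = 92
p=4,n=6: res = 92+10 = 102

102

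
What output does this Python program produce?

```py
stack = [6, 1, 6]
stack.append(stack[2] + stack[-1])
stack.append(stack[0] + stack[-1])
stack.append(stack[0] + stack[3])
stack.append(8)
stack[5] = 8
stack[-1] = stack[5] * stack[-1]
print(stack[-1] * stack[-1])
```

append stack[2]+stack[-1] = 6+6 = 12 → [6, 1, 6, 12]
append stack[0]+stack[-1] = 6+12 = 18 → [6, 1, 6, 12, 18]
append stack[0]+stack[3] = 6+12 = 18 → [6, 1, 6, 12, 18, 18]
append 8 → [6, 1, 6, 12, 18, 18, 8]
stack[5] = 8 → [6, 1, 6, 12, 18, 8, 8]
stack[-1] = stack[5]*stack[-1] = 8*8 = 64 → [6, 1, 6, 12, 18, 8, 64]
stack[-1]*stack[-1] = 64*64 = 4096

4096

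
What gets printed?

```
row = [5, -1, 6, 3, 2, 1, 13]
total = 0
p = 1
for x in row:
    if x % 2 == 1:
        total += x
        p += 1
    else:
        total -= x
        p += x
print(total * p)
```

x=5: odd, total = 0+5 = 5; p=2
x=-1: odd, total = 5+(-1) = 4; p=3
x=6: not odd, total = 4-6 = -2; p=9
x=3: odd, total = (-2)+3 = 1; p=10
x=2: not odd, total = 1-2 = -1; p=12
x=1: odd, total = (-1)+1 = 0; p=13
x=13: odd, total = 0+13 = 13; p=14
total*p = 13*14 = 182

182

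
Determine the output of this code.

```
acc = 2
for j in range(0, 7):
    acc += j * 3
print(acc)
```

j=0: acc = 2+0*3 = 2
j=1: acc = 2+1*3 = 5
j=2: acc = 5+2*3 = 11
j=3: acc = 11+3*3 = 20
j=4: acc = 20+4*3 = 32
j=5: acc = 32+5*3 = 47
j=6: acc = 47+6*3 = 65

65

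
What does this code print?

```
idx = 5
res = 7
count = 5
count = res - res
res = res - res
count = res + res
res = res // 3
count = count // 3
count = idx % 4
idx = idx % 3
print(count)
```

1

count = 7-7 = 0
res = 7-7 = 0
count = 0+0 = 0
res = 0//3 = 0
count = 0//3 = 0
count = 5%4 = 1
idx = 5%3 = 2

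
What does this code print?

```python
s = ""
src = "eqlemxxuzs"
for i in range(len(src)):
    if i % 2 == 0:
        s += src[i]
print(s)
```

elmxz

i=0: add 'e' → 'e'
i=1: skip
i=2: add 'l' → 'el'
i=3: skip
i=4: add 'm' → 'elm'
i=5: skip
i=6: add 'x' → 'elmx'
i=7: skip
i=8: add 'z' → 'elmxz'
i=9: skip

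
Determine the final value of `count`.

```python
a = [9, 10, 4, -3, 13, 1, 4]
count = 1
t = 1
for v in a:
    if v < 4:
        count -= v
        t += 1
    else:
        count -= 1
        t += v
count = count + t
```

41

v=9: not <4, count = 1-1 = 0; t=10
v=10: not <4, count = 0-1 = -1; t=20
v=4: not <4, count = (-1)-1 = -2; t=24
v=-3: <4, count = (-2)-(-3) = 1; t=25
v=13: not <4, count = 1-1 = 0; t=38
v=1: <4, count = 0-1 = -1; t=39
v=4: not <4, count = (-1)-1 = -2; t=43
count+t = (-2)+43 = 41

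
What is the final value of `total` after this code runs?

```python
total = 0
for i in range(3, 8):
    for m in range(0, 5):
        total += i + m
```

175

i=3,m=0: total = 0+3 = 3
i=3,m=1: total = 3+4 = 7
i=3,m=2: total = 7+5 = 12
i=3,m=3: total = 12+6 = 18
i=3,m=4: total = 18+7 = 25
i=4,m=0: total = 25+4 = 29
i=4,m=1: total = 29+5 = 34
i=4,m=2: total = 34+6 = 40
i=4,m=3: total = 40+7 = 47
i=4,m=4: total = 47+8 = 55
i=5,m=0: total = 55+5 = 60
i=5,m=1: total = 60+6 = 66
i=5,m=2: total = 66+7 = 73
i=5,m=3: total = 73+8 = 81
i=5,m=4: total = 81+9 = 90
i=6,m=0: total = 90+6 = 96
i=6,m=1: total = 96+7 = 103
i=6,m=2: total = 103+8 = 111
i=6,m=3: total = 111+9 = 120
i=6,m=4: total = 120+10 = 130
i=7,m=0: total = 130+7 = 137
i=7,m=1: total = 137+8 = 145
i=7,m=2: total = 145+9 = 154
i=7,m=3: total = 154+10 = 164
i=7,m=4: total = 164+11 = 175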